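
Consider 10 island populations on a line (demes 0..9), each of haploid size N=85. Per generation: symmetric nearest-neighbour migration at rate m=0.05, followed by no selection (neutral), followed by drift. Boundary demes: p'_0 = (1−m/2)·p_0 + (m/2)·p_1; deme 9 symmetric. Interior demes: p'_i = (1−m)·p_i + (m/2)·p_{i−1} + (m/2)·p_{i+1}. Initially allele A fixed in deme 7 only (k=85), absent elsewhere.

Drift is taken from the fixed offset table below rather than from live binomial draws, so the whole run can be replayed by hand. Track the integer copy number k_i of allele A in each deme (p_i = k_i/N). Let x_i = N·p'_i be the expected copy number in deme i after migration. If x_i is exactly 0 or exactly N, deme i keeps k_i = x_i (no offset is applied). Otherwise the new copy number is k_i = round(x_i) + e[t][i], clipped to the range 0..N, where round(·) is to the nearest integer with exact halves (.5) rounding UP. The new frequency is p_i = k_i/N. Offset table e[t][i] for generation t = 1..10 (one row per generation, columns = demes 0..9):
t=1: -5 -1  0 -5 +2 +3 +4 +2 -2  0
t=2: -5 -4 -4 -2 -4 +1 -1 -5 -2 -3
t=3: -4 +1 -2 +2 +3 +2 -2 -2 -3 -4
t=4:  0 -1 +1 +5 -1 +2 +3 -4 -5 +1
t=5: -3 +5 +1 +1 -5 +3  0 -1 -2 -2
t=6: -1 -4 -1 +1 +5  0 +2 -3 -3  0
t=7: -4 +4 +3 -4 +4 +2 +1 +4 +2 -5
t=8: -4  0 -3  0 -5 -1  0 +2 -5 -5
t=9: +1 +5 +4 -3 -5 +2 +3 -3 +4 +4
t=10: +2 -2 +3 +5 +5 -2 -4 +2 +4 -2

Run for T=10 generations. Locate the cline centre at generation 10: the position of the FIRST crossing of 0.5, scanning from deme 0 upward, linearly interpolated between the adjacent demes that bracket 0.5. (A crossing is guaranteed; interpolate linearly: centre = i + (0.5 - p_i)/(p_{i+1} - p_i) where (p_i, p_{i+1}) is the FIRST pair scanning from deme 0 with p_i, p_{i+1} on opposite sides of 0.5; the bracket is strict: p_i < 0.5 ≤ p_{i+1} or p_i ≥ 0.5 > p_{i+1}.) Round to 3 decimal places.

t=0: k=[0 0 0 0 0 0 0 85 0 0]
t=1: x=[0.0000 0.0000 0.0000 0.0000 0.0000 0.0000 2.1250 80.7500 2.1250 0.0000] k=[0 0 0 0 0 0 6 83 0 0]
t=2: x=[0.0000 0.0000 0.0000 0.0000 0.0000 0.1500 7.7750 79.0000 2.0750 0.0000] k=[0 0 0 0 0 1 7 74 0 0]
t=3: x=[0.0000 0.0000 0.0000 0.0000 0.0250 1.1250 8.5250 70.4750 1.8500 0.0000] k=[0 0 0 0 3 3 7 68 0 0]
t=4: x=[0.0000 0.0000 0.0000 0.0750 2.9250 3.1000 8.4250 64.7750 1.7000 0.0000] k=[0 0 0 5 2 5 11 61 0 0]
t=5: x=[0.0000 0.0000 0.1250 4.8000 2.1500 5.0750 12.1000 58.2250 1.5250 0.0000] k=[0 0 1 6 0 8 12 57 0 0]
t=6: x=[0.0000 0.0250 1.1000 5.7250 0.3500 7.9000 13.0250 54.4500 1.4250 0.0000] k=[0 0 0 7 5 8 15 51 0 0]
t=7: x=[0.0000 0.0000 0.1750 6.7750 5.1250 8.1000 15.7250 48.8250 1.2750 0.0000] k=[0 0 3 3 9 10 17 53 3 0]
t=8: x=[0.0000 0.0750 2.9250 3.1500 8.8750 10.1500 17.7250 50.8500 4.1750 0.0750] k=[0 0 0 3 4 9 18 53 0 0]
t=9: x=[0.0000 0.0000 0.0750 2.9500 4.1000 9.1000 18.6500 50.8000 1.3250 0.0000] k=[0 0 4 0 0 11 22 48 5 0]
t=10: x=[0.0000 0.1000 3.8000 0.1000 0.2750 11.0000 22.3750 46.2750 5.9500 0.1250] k=[0 0 7 5 5 9 18 48 10 0]

6.817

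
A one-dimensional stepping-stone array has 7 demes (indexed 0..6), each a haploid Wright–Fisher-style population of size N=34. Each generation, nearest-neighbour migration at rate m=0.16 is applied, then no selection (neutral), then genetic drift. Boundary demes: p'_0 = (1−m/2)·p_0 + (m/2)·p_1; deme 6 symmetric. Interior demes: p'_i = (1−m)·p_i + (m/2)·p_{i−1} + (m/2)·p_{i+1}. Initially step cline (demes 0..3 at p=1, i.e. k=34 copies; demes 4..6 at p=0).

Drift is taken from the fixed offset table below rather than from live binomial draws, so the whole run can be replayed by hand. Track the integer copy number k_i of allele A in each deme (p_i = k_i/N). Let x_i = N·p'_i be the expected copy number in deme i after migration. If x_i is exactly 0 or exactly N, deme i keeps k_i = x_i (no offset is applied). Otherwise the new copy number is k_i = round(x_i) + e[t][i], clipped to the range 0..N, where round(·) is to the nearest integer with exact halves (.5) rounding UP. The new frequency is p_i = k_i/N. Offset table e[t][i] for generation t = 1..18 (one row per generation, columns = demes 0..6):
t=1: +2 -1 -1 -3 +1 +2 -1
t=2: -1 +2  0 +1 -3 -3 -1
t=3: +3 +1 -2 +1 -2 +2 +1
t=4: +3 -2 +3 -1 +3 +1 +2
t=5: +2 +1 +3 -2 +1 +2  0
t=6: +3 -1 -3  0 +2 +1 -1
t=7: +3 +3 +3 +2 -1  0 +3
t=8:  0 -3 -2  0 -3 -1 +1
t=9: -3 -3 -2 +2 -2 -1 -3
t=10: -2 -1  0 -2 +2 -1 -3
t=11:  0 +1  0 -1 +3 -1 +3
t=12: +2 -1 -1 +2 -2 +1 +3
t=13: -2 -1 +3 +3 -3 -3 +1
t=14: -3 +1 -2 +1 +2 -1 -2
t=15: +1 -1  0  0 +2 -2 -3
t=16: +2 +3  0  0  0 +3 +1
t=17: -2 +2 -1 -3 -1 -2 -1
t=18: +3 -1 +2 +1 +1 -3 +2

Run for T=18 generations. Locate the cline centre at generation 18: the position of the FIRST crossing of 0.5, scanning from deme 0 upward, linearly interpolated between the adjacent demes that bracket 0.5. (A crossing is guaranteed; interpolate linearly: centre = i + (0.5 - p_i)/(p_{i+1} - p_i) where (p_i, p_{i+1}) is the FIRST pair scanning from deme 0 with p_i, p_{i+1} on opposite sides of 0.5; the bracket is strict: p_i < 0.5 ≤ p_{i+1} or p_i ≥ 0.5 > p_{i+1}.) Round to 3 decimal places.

3.571

t=0: k=[34 34 34 34 0 0 0]
t=1: x=[34.0000 34.0000 34.0000 31.2800 2.7200 0.0000 0.0000] k=[34 34 34 28 4 0 0]
t=2: x=[34.0000 34.0000 33.5200 26.5600 5.6000 0.3200 0.0000] k=[34 34 34 28 3 0 0]
t=3: x=[34.0000 34.0000 33.5200 26.4800 4.7600 0.2400 0.0000] k=[34 34 32 27 3 2 0]
t=4: x=[34.0000 33.8400 31.7600 25.4800 4.8400 1.9200 0.1600] k=[34 32 34 24 8 3 2]
t=5: x=[33.8400 32.3200 33.0400 23.5200 8.8800 3.3200 2.0800] k=[34 33 34 22 10 5 2]
t=6: x=[33.9200 33.1600 32.9600 22.0000 10.5600 5.1600 2.2400] k=[34 32 30 22 13 6 1]
t=7: x=[33.8400 32.0000 29.5200 21.9200 13.1600 6.1600 1.4000] k=[34 34 33 24 12 6 4]
t=8: x=[34.0000 33.9200 32.3600 23.7600 12.4800 6.3200 4.1600] k=[34 31 30 24 9 5 5]
t=9: x=[33.7600 31.1600 29.6000 23.2800 9.8800 5.3200 5.0000] k=[31 28 28 25 8 4 2]
t=10: x=[30.7600 28.2400 27.7600 23.8800 9.0400 4.1600 2.1600] k=[29 27 28 22 11 3 0]
t=11: x=[28.8400 27.2400 27.4400 21.6000 11.2400 3.4000 0.2400] k=[29 28 27 21 14 2 3]
t=12: x=[28.9200 28.0000 26.6000 20.9200 13.6000 3.0400 2.9200] k=[31 27 26 23 12 4 6]
t=13: x=[30.6800 27.2400 25.8400 22.3600 12.2400 4.8000 5.8400] k=[29 26 29 25 9 2 7]
t=14: x=[28.7600 26.4800 28.4400 24.0400 9.7200 2.9600 6.6000] k=[26 27 26 25 12 2 5]
t=15: x=[26.0800 26.8400 26.0000 24.0400 12.2400 3.0400 4.7600] k=[27 26 26 24 14 1 2]
t=16: x=[26.9200 26.0800 25.8400 23.3600 13.7600 2.1200 1.9200] k=[29 29 26 23 14 5 3]
t=17: x=[29.0000 28.7600 26.0000 22.5200 14.0000 5.5600 3.1600] k=[27 31 25 20 13 4 2]
t=18: x=[27.3200 30.2000 25.0800 19.8400 12.8400 4.5600 2.1600] k=[30 29 27 21 14 2 4]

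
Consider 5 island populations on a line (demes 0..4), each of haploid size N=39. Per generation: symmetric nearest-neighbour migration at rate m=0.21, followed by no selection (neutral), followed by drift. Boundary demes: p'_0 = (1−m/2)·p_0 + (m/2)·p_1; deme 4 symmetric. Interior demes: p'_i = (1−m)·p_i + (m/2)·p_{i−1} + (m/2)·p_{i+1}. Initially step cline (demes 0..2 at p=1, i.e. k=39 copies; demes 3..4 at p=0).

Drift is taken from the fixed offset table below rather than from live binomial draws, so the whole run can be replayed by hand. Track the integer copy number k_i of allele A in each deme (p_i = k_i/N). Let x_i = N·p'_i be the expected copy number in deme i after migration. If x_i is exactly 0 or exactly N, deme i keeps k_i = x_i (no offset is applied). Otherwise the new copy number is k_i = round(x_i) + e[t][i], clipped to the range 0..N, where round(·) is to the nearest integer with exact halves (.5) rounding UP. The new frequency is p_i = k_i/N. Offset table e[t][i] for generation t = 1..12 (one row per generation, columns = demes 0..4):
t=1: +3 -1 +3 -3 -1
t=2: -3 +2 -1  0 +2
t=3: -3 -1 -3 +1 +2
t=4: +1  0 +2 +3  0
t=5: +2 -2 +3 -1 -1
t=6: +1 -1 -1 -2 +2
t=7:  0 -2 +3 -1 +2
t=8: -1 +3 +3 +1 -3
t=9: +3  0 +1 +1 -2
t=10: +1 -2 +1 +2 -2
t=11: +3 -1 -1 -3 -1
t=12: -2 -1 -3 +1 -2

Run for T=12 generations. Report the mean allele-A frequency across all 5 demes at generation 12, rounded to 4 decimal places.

t=0: k=[39 39 39 0 0]
t=1: x=[39.0000 39.0000 34.9050 4.0950 0.0000] k=[39 39 38 1 0]
t=2: x=[39.0000 38.8950 34.2200 4.7800 0.1050] k=[39 39 33 5 2]
t=3: x=[39.0000 38.3700 30.6900 7.6250 2.3150] k=[39 37 28 9 4]
t=4: x=[38.7900 36.2650 26.9500 10.4700 4.5250] k=[39 36 29 13 5]
t=5: x=[38.6850 35.5800 28.0550 13.8400 5.8400] k=[39 34 31 13 5]
t=6: x=[38.4750 34.2100 29.4250 14.0500 5.8400] k=[39 33 28 12 8]
t=7: x=[38.3700 33.1050 26.8450 13.2600 8.4200] k=[38 31 30 12 10]
t=8: x=[37.2650 31.6300 28.2150 13.6800 10.2100] k=[36 35 31 15 7]
t=9: x=[35.8950 34.6850 29.7400 15.8400 7.8400] k=[39 35 31 17 6]
t=10: x=[38.5800 35.0000 29.9500 17.3150 7.1550] k=[39 33 31 19 5]
t=11: x=[38.3700 33.4200 29.9500 18.7900 6.4700] k=[39 32 29 16 5]
t=12: x=[38.2650 32.4200 27.9500 16.2100 6.1550] k=[36 31 25 17 4]

0.5795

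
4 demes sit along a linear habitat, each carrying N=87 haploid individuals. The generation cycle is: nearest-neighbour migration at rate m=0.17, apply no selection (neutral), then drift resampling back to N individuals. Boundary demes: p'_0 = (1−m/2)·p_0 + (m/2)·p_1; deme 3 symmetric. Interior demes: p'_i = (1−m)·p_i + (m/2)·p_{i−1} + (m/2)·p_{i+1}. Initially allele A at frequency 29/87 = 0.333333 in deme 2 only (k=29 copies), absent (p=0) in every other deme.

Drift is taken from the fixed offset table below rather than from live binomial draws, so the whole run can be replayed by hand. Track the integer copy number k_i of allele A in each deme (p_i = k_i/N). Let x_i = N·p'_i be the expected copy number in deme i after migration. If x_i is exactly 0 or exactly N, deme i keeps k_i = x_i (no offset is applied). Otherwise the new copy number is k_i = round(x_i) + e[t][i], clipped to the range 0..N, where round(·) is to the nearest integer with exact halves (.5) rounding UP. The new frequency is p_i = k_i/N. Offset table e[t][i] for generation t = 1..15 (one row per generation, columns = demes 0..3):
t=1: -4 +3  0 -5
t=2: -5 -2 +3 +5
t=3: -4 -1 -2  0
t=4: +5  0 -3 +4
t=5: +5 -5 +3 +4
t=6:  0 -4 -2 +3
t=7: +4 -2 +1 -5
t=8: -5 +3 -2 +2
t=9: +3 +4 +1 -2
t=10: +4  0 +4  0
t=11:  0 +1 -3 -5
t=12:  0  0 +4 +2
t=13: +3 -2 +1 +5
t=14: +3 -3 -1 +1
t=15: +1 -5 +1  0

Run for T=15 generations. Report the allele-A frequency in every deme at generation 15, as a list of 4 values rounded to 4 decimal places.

t=0: k=[0 0 29 0]
t=1: x=[0.0000 2.4650 24.0700 2.4650] k=[0 5 24 0]
t=2: x=[0.4250 6.1900 20.3450 2.0400] k=[0 4 23 7]
t=3: x=[0.3400 5.2750 20.0250 8.3600] k=[0 4 18 8]
t=4: x=[0.3400 4.8500 15.9600 8.8500] k=[5 5 13 13]
t=5: x=[5.0000 5.6800 12.3200 13.0000] k=[10 1 15 17]
t=6: x=[9.2350 2.9550 13.9800 16.8300] k=[9 0 12 20]
t=7: x=[8.2350 1.7850 11.6600 19.3200] k=[12 0 13 14]
t=8: x=[10.9800 2.1250 11.9800 13.9150] k=[6 5 10 16]
t=9: x=[5.9150 5.5100 10.0850 15.4900] k=[9 10 11 13]
t=10: x=[9.0850 10.0000 11.0850 12.8300] k=[13 10 15 13]
t=11: x=[12.7450 10.6800 14.4050 13.1700] k=[13 12 11 8]
t=12: x=[12.9150 12.0000 10.8300 8.2550] k=[13 12 15 10]
t=13: x=[12.9150 12.3400 14.3200 10.4250] k=[16 10 15 15]
t=14: x=[15.4900 10.9350 14.5750 15.0000] k=[18 8 14 16]
t=15: x=[17.1500 9.3600 13.6600 15.8300] k=[18 4 15 16]

[0.2069, 0.0460, 0.1724, 0.1839]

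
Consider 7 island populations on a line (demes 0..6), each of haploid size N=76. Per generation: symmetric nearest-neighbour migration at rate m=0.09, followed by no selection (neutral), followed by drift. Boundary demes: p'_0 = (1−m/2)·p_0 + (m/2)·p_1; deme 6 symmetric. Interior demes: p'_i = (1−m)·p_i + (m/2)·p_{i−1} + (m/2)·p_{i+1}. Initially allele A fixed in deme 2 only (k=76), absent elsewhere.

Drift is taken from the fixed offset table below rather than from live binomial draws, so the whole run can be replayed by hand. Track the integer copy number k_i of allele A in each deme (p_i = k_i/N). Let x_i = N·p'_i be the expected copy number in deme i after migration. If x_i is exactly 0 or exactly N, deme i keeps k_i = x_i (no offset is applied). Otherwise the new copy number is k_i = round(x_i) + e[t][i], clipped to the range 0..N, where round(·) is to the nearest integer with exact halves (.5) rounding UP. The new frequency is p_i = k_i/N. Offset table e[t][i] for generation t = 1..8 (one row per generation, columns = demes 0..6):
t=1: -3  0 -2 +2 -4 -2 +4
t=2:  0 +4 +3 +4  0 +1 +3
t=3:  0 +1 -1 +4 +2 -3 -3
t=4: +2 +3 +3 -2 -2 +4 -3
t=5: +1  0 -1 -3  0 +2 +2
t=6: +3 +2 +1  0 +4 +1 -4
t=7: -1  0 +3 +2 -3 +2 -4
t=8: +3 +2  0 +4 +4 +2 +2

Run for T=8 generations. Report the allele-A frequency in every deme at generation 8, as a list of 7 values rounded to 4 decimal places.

[0.1711, 0.3289, 0.6184, 0.3158, 0.1316, 0.1316, 0.0263]

t=0: k=[0 0 76 0 0 0 0]
t=1: x=[0.0000 3.4200 69.1600 3.4200 0.0000 0.0000 0.0000] k=[0 3 67 5 0 0 0]
t=2: x=[0.1350 5.7450 61.3300 7.5650 0.2250 0.0000 0.0000] k=[0 10 64 12 0 0 0]
t=3: x=[0.4500 11.9800 59.2300 13.8000 0.5400 0.0000 0.0000] k=[0 13 58 18 3 0 0]
t=4: x=[0.5850 14.4400 54.1750 19.1250 3.5400 0.1350 0.0000] k=[3 17 57 17 2 4 0]
t=5: x=[3.6300 18.1700 53.4000 18.1250 2.7650 3.7300 0.1800] k=[5 18 52 15 3 6 2]
t=6: x=[5.5850 18.9450 48.8050 16.1250 3.6750 5.6850 2.1800] k=[9 21 50 16 8 7 0]
t=7: x=[9.5400 21.7650 47.1650 17.1700 8.3150 6.7300 0.3150] k=[9 22 50 19 5 9 0]
t=8: x=[9.5850 22.6750 47.3450 19.7650 5.8100 8.4150 0.4050] k=[13 25 47 24 10 10 2]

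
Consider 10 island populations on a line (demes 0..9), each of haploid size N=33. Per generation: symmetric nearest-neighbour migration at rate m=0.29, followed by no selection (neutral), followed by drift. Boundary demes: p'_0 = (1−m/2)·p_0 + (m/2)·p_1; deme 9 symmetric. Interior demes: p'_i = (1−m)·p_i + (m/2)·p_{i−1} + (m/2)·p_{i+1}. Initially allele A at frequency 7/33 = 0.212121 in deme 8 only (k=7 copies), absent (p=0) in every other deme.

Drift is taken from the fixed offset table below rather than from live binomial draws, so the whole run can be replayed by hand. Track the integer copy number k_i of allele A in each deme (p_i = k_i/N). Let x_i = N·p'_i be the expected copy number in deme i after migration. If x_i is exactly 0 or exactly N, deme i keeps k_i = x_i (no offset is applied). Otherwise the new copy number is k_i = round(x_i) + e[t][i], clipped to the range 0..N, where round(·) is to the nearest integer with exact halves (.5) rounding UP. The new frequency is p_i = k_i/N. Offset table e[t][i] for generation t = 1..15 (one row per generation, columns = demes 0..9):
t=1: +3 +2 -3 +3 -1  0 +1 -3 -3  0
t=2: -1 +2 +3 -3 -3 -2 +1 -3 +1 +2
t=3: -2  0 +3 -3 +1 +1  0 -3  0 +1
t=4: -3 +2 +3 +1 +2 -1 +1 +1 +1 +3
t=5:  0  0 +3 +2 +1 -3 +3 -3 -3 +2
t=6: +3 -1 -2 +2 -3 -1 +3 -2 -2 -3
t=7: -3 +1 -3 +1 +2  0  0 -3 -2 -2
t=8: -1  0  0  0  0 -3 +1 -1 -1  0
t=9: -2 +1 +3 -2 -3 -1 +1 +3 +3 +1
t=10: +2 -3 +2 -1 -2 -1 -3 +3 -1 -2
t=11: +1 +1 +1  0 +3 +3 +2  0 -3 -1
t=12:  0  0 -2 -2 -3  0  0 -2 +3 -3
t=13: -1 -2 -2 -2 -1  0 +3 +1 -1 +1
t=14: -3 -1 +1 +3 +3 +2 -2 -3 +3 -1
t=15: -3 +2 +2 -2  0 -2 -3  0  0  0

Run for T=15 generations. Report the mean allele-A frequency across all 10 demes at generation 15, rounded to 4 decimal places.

t=0: k=[0 0 0 0 0 0 0 0 7 0]
t=1: x=[0.0000 0.0000 0.0000 0.0000 0.0000 0.0000 0.0000 1.0150 4.9700 1.0150] k=[0 0 0 0 0 0 0 0 2 1]
t=2: x=[0.0000 0.0000 0.0000 0.0000 0.0000 0.0000 0.0000 0.2900 1.5650 1.1450] k=[0 0 0 0 0 0 0 0 3 3]
t=3: x=[0.0000 0.0000 0.0000 0.0000 0.0000 0.0000 0.0000 0.4350 2.5650 3.0000] k=[0 0 0 0 0 0 0 0 3 4]
t=4: x=[0.0000 0.0000 0.0000 0.0000 0.0000 0.0000 0.0000 0.4350 2.7100 3.8550] k=[0 0 0 0 0 0 0 1 4 7]
t=5: x=[0.0000 0.0000 0.0000 0.0000 0.0000 0.0000 0.1450 1.2900 4.0000 6.5650] k=[0 0 0 0 0 0 3 0 1 9]
t=6: x=[0.0000 0.0000 0.0000 0.0000 0.0000 0.4350 2.1300 0.5800 2.0150 7.8400] k=[0 0 0 0 0 0 5 0 0 5]
t=7: x=[0.0000 0.0000 0.0000 0.0000 0.0000 0.7250 3.5500 0.7250 0.7250 4.2750] k=[0 0 0 0 0 1 4 0 0 2]
t=8: x=[0.0000 0.0000 0.0000 0.0000 0.1450 1.2900 2.9850 0.5800 0.2900 1.7100] k=[0 0 0 0 0 0 4 0 0 2]
t=9: x=[0.0000 0.0000 0.0000 0.0000 0.0000 0.5800 2.8400 0.5800 0.2900 1.7100] k=[0 0 0 0 0 0 4 4 3 3]
t=10: x=[0.0000 0.0000 0.0000 0.0000 0.0000 0.5800 3.4200 3.8550 3.1450 3.0000] k=[0 0 0 0 0 0 0 7 2 1]
t=11: x=[0.0000 0.0000 0.0000 0.0000 0.0000 0.0000 1.0150 5.2600 2.5800 1.1450] k=[0 0 0 0 0 0 3 5 0 0]
t=12: x=[0.0000 0.0000 0.0000 0.0000 0.0000 0.4350 2.8550 3.9850 0.7250 0.0000] k=[0 0 0 0 0 0 3 2 4 0]
t=13: x=[0.0000 0.0000 0.0000 0.0000 0.0000 0.4350 2.4200 2.4350 3.1300 0.5800] k=[0 0 0 0 0 0 5 3 2 2]
t=14: x=[0.0000 0.0000 0.0000 0.0000 0.0000 0.7250 3.9850 3.1450 2.1450 2.0000] k=[0 0 0 0 0 3 2 0 5 1]
t=15: x=[0.0000 0.0000 0.0000 0.0000 0.4350 2.4200 1.8550 1.0150 3.6950 1.5800] k=[0 0 0 0 0 0 0 1 4 2]

0.0212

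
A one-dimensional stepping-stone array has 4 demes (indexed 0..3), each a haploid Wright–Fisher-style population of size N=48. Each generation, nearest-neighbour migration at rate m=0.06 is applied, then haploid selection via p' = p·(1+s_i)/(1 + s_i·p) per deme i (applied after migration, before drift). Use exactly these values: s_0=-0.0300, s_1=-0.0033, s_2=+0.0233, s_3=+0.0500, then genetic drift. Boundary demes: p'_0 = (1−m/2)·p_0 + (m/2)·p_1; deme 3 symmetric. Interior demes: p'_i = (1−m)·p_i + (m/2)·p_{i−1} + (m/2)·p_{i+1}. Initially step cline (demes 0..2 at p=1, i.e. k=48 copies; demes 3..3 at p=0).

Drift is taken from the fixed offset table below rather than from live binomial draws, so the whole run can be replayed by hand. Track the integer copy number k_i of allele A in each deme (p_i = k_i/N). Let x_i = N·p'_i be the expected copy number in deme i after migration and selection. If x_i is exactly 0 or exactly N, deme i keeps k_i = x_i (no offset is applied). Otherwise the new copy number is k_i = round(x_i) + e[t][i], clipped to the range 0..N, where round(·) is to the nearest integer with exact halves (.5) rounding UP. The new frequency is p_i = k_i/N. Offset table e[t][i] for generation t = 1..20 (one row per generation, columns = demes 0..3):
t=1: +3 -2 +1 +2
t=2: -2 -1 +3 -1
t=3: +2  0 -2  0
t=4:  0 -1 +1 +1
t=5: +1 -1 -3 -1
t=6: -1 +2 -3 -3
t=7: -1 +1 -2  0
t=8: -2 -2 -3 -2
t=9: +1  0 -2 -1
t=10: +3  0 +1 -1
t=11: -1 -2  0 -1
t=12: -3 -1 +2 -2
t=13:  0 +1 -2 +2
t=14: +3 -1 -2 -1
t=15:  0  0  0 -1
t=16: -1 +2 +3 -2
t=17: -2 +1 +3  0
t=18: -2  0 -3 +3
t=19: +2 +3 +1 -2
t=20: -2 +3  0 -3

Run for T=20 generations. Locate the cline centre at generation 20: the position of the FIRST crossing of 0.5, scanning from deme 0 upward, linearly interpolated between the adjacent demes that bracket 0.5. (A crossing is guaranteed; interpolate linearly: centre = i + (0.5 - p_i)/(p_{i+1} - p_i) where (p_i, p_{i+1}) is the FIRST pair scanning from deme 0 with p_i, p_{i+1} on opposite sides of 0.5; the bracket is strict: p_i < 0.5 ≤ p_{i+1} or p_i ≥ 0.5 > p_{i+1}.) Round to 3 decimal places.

t=0: k=[48 48 48 0]
t=1: x=[48.0000 48.0000 46.5918 1.5097] k=[48 48 48 4]
t=2: x=[48.0000 48.0000 46.7092 5.5552] k=[48 48 48 5]
t=3: x=[48.0000 48.0000 46.7386 6.5615] k=[48 48 45 7]
t=4: x=[48.0000 47.9097 44.0346 8.4751] k=[48 47 45 9]
t=5: x=[47.9691 46.9667 44.0640 10.4740] k=[48 46 41 9]
t=6: x=[47.9381 45.9034 40.3394 10.3506] k=[47 48 37 7]
t=7: x=[47.0006 47.6388 36.6310 8.2273] k=[46 48 35 8]
t=8: x=[46.0025 47.5485 34.8015 9.1664] k=[44 46 32 7]
t=9: x=[43.9484 45.5122 31.9172 8.0723] k=[45 46 30 7]
t=10: x=[44.9440 45.4821 30.0496 8.0103] k=[48 45 31 7]
t=11: x=[47.9072 44.6597 30.9540 8.0413] k=[47 43 31 7]
t=12: x=[46.8462 42.7446 30.8944 8.0413] k=[44 42 33 6]
t=13: x=[43.8254 41.7721 32.7011 7.1001] k=[44 43 31 9]
t=14: x=[43.8561 42.6543 30.9540 10.0420] k=[47 42 29 9]
t=15: x=[46.8153 41.7420 29.0548 9.9802] k=[47 42 29 9]
t=16: x=[46.8153 41.7420 29.0548 9.9802] k=[46 44 32 8]
t=17: x=[45.8791 43.6870 31.8875 9.0736] k=[44 45 35 9]
t=18: x=[43.9177 44.6597 34.7422 10.1654] k=[42 45 32 13]
t=19: x=[41.9303 44.5093 32.0661 14.0499] k=[44 48 33 12]
t=20: x=[44.0100 47.4281 33.0580 13.0893] k=[42 48 33 10]

2.391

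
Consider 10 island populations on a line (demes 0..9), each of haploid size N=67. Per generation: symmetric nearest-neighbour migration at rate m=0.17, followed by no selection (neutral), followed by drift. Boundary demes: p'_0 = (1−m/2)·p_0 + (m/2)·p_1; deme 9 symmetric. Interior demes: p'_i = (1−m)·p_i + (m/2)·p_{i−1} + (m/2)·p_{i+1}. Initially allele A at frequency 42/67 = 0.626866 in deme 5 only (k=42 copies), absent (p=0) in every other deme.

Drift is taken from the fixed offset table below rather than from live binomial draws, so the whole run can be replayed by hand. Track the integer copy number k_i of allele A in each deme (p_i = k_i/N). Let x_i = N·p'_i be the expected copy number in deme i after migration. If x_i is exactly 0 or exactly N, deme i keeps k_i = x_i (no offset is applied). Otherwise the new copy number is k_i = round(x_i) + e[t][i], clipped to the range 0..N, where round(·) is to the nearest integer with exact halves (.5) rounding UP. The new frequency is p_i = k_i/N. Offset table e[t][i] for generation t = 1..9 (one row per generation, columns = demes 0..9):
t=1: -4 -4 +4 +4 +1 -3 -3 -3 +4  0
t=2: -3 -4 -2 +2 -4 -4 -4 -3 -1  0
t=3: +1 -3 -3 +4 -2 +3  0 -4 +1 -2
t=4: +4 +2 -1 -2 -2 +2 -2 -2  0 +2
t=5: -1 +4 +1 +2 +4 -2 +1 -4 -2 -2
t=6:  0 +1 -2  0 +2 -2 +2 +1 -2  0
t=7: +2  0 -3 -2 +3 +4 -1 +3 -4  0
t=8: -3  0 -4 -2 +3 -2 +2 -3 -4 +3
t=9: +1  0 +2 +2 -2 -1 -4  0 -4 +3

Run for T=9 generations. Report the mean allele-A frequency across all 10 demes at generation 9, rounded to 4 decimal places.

t=0: k=[0 0 0 0 0 42 0 0 0 0]
t=1: x=[0.0000 0.0000 0.0000 0.0000 3.5700 34.8600 3.5700 0.0000 0.0000 0.0000] k=[0 0 0 0 5 32 1 0 0 0]
t=2: x=[0.0000 0.0000 0.0000 0.4250 6.8700 27.0700 3.5500 0.0850 0.0000 0.0000] k=[0 0 0 2 3 23 0 0 0 0]
t=3: x=[0.0000 0.0000 0.1700 1.9150 4.6150 19.3450 1.9550 0.0000 0.0000 0.0000] k=[0 0 0 6 3 22 2 0 0 0]
t=4: x=[0.0000 0.0000 0.5100 5.2350 4.8700 18.6850 3.5300 0.1700 0.0000 0.0000] k=[0 0 0 3 3 21 2 0 0 0]
t=5: x=[0.0000 0.0000 0.2550 2.7450 4.5300 17.8550 3.4450 0.1700 0.0000 0.0000] k=[0 0 1 5 9 16 4 0 0 0]
t=6: x=[0.0000 0.0850 1.2550 5.0000 9.2550 14.3850 4.6800 0.3400 0.0000 0.0000] k=[0 1 0 5 11 12 7 1 0 0]
t=7: x=[0.0850 0.8300 0.5100 5.0850 10.5750 11.4900 6.9150 1.4250 0.0850 0.0000] k=[2 1 0 3 14 15 6 4 0 0]
t=8: x=[1.9150 1.0000 0.3400 3.6800 13.1500 14.1500 6.5950 3.8300 0.3400 0.0000] k=[0 1 0 2 16 12 9 1 0 0]
t=9: x=[0.0850 0.8300 0.2550 3.0200 14.4700 12.0850 8.5750 1.5950 0.0850 0.0000] k=[1 1 2 5 12 11 5 2 0 0]

0.0582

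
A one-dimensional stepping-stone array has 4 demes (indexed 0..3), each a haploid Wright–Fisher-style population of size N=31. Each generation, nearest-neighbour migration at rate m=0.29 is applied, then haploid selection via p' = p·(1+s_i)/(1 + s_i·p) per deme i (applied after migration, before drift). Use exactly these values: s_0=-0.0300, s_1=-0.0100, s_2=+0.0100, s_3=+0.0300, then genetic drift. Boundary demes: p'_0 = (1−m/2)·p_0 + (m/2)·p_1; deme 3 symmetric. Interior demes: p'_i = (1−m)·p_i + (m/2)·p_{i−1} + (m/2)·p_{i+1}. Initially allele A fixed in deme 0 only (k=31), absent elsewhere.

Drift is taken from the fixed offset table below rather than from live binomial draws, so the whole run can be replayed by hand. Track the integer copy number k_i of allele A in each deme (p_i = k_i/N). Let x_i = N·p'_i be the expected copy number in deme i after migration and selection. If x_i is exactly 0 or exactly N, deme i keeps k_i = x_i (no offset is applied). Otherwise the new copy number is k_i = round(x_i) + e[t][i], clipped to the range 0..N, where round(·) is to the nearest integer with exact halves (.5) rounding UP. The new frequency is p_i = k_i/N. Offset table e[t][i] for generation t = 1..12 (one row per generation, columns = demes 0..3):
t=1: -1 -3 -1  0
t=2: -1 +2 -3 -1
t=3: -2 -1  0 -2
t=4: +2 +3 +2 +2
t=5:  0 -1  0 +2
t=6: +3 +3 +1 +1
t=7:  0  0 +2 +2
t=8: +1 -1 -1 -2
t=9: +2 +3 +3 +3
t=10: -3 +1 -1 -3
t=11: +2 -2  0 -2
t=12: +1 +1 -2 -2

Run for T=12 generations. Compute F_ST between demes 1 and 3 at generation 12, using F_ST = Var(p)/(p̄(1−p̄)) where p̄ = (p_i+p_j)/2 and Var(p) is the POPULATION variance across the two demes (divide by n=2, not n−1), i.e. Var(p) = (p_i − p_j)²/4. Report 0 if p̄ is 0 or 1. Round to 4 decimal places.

0.1059

t=0: k=[31 0 0 0]
t=1: x=[26.3867 4.4565 0.0000 0.0000] k=[25 1 0 0]
t=2: x=[21.3184 4.2977 0.1464 0.0000] k=[20 6 0 0]
t=3: x=[17.7394 7.1048 0.8785 0.0000] k=[16 6 1 0]
t=4: x=[14.3151 6.6722 1.5950 0.1493] k=[16 10 4 2]
t=5: x=[14.8942 9.9320 4.6190 2.3535] k=[15 9 5 4]
t=6: x=[13.8961 9.2247 5.4797 4.2523] k=[17 12 6 5]
t=7: x=[16.0394 11.7815 6.7775 5.2731] k=[16 12 9 7]
t=8: x=[15.1840 12.0708 9.2093 7.4561] k=[16 11 8 5]
t=9: x=[15.0391 11.2180 8.0592 5.5688] k=[17 14 11 9]
t=10: x=[16.3298 13.9229 11.2161 9.4834] k=[13 15 10 6]
t=11: x=[13.0593 13.9079 10.2130 6.7345] k=[15 12 10 5]
t=12: x=[14.3300 12.0708 9.6309 5.8643] k=[15 13 8 4]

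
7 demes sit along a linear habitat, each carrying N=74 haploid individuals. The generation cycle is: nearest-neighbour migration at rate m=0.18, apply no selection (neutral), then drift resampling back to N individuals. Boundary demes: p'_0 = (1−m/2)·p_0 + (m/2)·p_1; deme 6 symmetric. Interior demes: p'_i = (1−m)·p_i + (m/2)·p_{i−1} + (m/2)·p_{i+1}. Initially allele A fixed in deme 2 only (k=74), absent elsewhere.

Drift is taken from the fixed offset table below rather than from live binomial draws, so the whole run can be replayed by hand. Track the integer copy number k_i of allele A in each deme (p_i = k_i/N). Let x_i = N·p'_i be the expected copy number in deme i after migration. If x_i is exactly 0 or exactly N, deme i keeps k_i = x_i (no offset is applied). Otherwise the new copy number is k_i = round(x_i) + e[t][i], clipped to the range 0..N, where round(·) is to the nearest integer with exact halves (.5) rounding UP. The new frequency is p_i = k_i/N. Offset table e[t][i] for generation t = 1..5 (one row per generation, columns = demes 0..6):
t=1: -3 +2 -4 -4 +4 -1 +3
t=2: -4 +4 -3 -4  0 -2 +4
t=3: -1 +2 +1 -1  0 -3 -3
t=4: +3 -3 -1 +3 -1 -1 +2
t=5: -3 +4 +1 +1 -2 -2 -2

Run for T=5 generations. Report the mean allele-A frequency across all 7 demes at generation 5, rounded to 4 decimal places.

0.1371

t=0: k=[0 0 74 0 0 0 0]
t=1: x=[0.0000 6.6600 60.6800 6.6600 0.0000 0.0000 0.0000] k=[0 9 57 3 0 0 0]
t=2: x=[0.8100 12.5100 47.8200 7.5900 0.2700 0.0000 0.0000] k=[0 17 45 4 0 0 0]
t=3: x=[1.5300 17.9900 38.7900 7.3300 0.3600 0.0000 0.0000] k=[1 20 40 6 0 0 0]
t=4: x=[2.7100 20.0900 35.1400 8.5200 0.5400 0.0000 0.0000] k=[6 17 34 12 0 0 0]
t=5: x=[6.9900 17.5400 30.4900 12.9000 1.0800 0.0000 0.0000] k=[4 22 31 14 0 0 0]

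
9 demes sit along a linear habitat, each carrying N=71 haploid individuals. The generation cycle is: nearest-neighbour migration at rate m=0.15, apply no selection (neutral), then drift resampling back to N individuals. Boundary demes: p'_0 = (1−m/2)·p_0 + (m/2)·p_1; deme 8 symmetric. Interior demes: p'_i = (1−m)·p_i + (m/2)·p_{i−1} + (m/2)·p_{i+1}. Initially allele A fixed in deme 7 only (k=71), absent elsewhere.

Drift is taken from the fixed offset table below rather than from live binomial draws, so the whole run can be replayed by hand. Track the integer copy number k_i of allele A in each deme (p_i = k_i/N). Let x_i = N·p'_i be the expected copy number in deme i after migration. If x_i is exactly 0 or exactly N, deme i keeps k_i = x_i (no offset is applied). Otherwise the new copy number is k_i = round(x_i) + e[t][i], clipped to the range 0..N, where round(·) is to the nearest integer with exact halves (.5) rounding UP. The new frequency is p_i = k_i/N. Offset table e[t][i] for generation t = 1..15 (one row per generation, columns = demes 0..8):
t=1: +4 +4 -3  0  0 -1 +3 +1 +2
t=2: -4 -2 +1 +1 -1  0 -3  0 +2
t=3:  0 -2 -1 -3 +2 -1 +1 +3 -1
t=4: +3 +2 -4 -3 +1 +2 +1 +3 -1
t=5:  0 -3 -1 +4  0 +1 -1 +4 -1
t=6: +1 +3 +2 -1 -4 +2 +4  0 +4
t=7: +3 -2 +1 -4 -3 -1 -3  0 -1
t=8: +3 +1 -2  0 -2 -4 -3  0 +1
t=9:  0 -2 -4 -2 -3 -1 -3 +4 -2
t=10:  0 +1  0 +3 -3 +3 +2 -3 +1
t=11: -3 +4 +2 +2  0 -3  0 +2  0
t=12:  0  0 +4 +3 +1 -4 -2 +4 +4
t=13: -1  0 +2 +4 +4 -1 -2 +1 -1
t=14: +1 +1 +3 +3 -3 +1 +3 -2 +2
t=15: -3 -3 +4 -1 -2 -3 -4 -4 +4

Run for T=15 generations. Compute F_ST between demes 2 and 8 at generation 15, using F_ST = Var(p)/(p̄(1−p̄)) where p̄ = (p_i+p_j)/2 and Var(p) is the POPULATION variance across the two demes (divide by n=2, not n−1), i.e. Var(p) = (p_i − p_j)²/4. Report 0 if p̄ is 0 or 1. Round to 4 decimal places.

t=0: k=[0 0 0 0 0 0 0 71 0]
t=1: x=[0.0000 0.0000 0.0000 0.0000 0.0000 0.0000 5.3250 60.3500 5.3250] k=[0 0 0 0 0 0 8 61 7]
t=2: x=[0.0000 0.0000 0.0000 0.0000 0.0000 0.6000 11.3750 52.9750 11.0500] k=[0 0 0 0 0 1 8 53 13]
t=3: x=[0.0000 0.0000 0.0000 0.0000 0.0750 1.4500 10.8500 46.6250 16.0000] k=[0 0 0 0 2 0 12 50 15]
t=4: x=[0.0000 0.0000 0.0000 0.1500 1.7000 1.0500 13.9500 44.5250 17.6250] k=[0 0 0 0 3 3 15 48 17]
t=5: x=[0.0000 0.0000 0.0000 0.2250 2.7750 3.9000 16.5750 43.2000 19.3250] k=[0 0 0 4 3 5 16 47 18]
t=6: x=[0.0000 0.0000 0.3000 3.6250 3.2250 5.6750 17.5000 42.5000 20.1750] k=[0 0 2 3 0 8 22 43 24]
t=7: x=[0.0000 0.1500 1.9250 2.7000 0.8250 8.4500 22.5250 40.0000 25.4250] k=[0 0 3 0 0 7 20 40 24]
t=8: x=[0.0000 0.2250 2.5500 0.2250 0.5250 7.4500 20.5250 37.3000 25.2000] k=[0 1 1 0 0 3 18 37 26]
t=9: x=[0.0750 0.9250 0.9250 0.0750 0.2250 3.9000 18.3000 34.7500 26.8250] k=[0 0 0 0 0 3 15 39 25]
t=10: x=[0.0000 0.0000 0.0000 0.0000 0.2250 3.6750 15.9000 36.1500 26.0500] k=[0 0 0 0 0 7 18 33 27]
t=11: x=[0.0000 0.0000 0.0000 0.0000 0.5250 7.3000 18.3000 31.4250 27.4500] k=[0 0 0 0 1 4 18 33 27]
t=12: x=[0.0000 0.0000 0.0000 0.0750 1.1500 4.8250 18.0750 31.4250 27.4500] k=[0 0 0 3 2 1 16 35 31]
t=13: x=[0.0000 0.0000 0.2250 2.7000 2.0000 2.2000 16.3000 33.2750 31.3000] k=[0 0 2 7 6 1 14 34 30]
t=14: x=[0.0000 0.1500 2.2250 6.5500 5.7000 2.3500 14.5250 32.2000 30.3000] k=[0 1 5 10 3 3 18 30 32]
t=15: x=[0.0750 1.2250 5.0750 9.1000 3.5250 4.1250 17.7750 29.2500 31.8500] k=[0 0 9 8 2 1 14 25 36]

0.1670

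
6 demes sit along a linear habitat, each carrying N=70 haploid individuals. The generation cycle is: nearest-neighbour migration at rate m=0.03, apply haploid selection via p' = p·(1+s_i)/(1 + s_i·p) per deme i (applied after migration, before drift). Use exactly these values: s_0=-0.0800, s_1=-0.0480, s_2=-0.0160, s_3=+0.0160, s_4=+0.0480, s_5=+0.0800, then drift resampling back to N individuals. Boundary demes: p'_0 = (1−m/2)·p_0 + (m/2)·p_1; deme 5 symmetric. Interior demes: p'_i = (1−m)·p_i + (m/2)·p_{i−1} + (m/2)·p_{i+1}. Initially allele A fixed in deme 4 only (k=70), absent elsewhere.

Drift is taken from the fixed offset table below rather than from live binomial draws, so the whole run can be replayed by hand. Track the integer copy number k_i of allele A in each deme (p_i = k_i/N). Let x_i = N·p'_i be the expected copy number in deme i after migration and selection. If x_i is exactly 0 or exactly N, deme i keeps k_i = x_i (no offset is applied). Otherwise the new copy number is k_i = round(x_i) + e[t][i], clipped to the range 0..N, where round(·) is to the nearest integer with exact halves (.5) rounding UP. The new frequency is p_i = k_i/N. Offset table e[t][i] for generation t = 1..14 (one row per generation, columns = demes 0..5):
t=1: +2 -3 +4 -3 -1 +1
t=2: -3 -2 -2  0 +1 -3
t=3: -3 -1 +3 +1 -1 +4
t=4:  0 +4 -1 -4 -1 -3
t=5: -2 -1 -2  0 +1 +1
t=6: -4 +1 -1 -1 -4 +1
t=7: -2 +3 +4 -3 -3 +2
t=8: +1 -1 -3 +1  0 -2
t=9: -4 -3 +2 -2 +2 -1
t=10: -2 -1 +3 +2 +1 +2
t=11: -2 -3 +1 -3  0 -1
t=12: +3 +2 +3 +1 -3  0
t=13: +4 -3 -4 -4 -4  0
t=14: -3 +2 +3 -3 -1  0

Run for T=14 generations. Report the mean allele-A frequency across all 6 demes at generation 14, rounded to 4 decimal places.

0.1643

t=0: k=[0 0 0 0 70 0]
t=1: x=[0.0000 0.0000 0.0000 1.0665 67.9934 1.1326] k=[0 0 0 0 67 2]
t=2: x=[0.0000 0.0000 0.0000 1.0208 65.2326 3.2021] k=[0 0 0 1 66 0]
t=3: x=[0.0000 0.0000 0.0148 1.9905 64.2859 1.0680] k=[0 0 3 3 63 5]
t=4: x=[0.0000 0.0428 2.9097 3.9589 61.5834 6.2974] k=[0 4 2 0 61 3]
t=5: x=[0.0552 3.7323 1.9689 0.9599 59.6358 4.1612] k=[0 3 0 1 61 5]
t=6: x=[0.0414 2.7759 0.0590 1.9143 59.6794 6.2654] k=[0 4 0 1 56 7]
t=7: x=[0.0552 3.7036 0.0738 1.8382 55.0000 8.2806] k=[0 7 4 0 52 10]
t=8: x=[0.0966 6.5520 3.9248 0.8533 51.2408 11.3426] k=[1 6 1 2 51 9]
t=9: x=[0.9902 5.5916 1.0728 2.7618 50.3053 10.2872] k=[0 3 3 1 52 9]
t=10: x=[0.0414 2.8189 2.9245 1.8230 51.2408 10.3030] k=[0 2 6 4 52 12]
t=11: x=[0.0276 1.9353 5.8233 4.8208 51.3289 13.4148] k=[0 0 7 2 51 12]
t=12: x=[0.0000 0.1000 6.7214 2.8531 50.3494 13.3991] k=[0 2 10 4 47 13]
t=13: x=[0.0276 1.9925 9.6550 4.8056 46.5812 14.3689] k=[4 0 6 1 43 14]
t=14: x=[3.6412 0.1428 5.7493 1.7316 42.7195 15.3368] k=[1 2 9 0 42 15]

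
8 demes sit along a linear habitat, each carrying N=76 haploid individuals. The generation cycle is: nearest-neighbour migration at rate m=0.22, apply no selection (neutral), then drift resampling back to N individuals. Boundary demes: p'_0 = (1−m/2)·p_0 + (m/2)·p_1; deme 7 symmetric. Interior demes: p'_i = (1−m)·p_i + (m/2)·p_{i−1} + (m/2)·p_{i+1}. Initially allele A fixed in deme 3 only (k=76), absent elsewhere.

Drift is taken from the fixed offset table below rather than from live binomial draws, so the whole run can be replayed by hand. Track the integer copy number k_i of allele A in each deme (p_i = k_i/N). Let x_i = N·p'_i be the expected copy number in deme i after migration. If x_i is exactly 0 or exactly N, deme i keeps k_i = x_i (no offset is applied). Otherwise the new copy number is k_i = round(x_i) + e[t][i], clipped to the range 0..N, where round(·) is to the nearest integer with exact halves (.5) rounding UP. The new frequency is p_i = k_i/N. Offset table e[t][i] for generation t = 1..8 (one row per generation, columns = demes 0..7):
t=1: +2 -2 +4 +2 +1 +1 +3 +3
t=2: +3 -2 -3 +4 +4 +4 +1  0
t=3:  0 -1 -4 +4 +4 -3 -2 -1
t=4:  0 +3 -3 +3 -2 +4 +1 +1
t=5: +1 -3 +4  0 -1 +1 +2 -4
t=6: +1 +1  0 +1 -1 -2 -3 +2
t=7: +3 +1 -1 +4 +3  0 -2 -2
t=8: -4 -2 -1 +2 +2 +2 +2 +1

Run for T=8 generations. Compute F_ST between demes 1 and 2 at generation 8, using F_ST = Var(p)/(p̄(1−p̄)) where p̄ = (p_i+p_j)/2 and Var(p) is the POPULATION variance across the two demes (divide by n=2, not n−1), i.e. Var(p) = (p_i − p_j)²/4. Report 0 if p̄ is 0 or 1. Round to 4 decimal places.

0.0570

t=0: k=[0 0 0 76 0 0 0 0]
t=1: x=[0.0000 0.0000 8.3600 59.2800 8.3600 0.0000 0.0000 0.0000] k=[0 0 12 61 9 0 0 0]
t=2: x=[0.0000 1.3200 16.0700 49.8900 13.7300 0.9900 0.0000 0.0000] k=[0 0 13 54 18 5 0 0]
t=3: x=[0.0000 1.4300 16.0800 45.5300 20.5300 5.8800 0.5500 0.0000] k=[0 0 12 50 25 3 0 0]
t=4: x=[0.0000 1.3200 14.8600 43.0700 25.3300 5.0900 0.3300 0.0000] k=[0 4 12 46 23 9 1 0]
t=5: x=[0.4400 4.4400 14.8600 39.7300 23.9900 9.6600 1.7700 0.1100] k=[1 1 19 40 23 11 4 0]
t=6: x=[1.0000 2.9800 19.3300 35.8200 23.5500 11.5500 4.3300 0.4400] k=[2 4 19 37 23 10 1 2]
t=7: x=[2.2200 5.4300 19.3300 33.4800 23.1100 10.4400 2.1000 1.8900] k=[5 6 18 37 26 10 0 0]
t=8: x=[5.1100 7.2100 18.7700 33.7000 25.4500 10.6600 1.1000 0.0000] k=[1 5 18 36 27 13 3 0]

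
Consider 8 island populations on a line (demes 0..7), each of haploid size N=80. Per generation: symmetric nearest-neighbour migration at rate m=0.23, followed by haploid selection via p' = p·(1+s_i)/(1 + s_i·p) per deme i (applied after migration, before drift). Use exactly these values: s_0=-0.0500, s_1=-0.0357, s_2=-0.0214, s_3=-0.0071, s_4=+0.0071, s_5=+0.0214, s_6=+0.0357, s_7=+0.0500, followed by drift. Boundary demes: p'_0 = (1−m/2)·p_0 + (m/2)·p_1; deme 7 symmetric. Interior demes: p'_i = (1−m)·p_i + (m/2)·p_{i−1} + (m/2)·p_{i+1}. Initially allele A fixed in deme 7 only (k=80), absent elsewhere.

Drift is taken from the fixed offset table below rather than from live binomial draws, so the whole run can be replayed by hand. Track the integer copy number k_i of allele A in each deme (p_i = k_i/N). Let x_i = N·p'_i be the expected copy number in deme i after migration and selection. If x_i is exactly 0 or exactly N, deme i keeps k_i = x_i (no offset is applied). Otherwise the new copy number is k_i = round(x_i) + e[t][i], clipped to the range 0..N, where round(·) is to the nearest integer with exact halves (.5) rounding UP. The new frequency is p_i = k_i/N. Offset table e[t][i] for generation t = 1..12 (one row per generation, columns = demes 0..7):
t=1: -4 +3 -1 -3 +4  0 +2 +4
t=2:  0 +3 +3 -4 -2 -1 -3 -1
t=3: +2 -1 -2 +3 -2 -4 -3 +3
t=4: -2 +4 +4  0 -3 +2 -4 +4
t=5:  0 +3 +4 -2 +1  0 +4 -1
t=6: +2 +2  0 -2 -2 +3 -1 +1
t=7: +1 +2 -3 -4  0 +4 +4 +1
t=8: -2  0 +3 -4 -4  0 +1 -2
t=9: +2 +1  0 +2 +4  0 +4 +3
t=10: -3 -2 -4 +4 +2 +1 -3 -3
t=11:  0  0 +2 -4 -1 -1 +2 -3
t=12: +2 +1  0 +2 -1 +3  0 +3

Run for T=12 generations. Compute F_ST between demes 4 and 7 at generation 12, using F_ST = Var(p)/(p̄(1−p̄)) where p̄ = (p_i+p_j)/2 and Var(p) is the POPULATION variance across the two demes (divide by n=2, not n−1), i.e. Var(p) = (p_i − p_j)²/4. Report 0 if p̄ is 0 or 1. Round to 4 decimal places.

t=0: k=[0 0 0 0 0 0 0 80]
t=1: x=[0.0000 0.0000 0.0000 0.0000 0.0000 0.0000 9.4895 71.1898] k=[0 0 0 0 0 0 11 75]
t=2: x=[0.0000 0.0000 0.0000 0.0000 0.0000 1.2916 17.5712 68.1413] k=[0 0 0 0 0 0 15 67]
t=3: x=[0.0000 0.0000 0.0000 0.0000 0.0000 1.7611 19.7725 61.7173] k=[0 0 0 0 0 0 17 65]
t=4: x=[0.0000 0.0000 0.0000 0.0000 0.0000 1.9958 21.1055 60.2155] k=[0 0 0 0 0 4 17 64]
t=5: x=[0.0000 0.0000 0.0000 0.0000 0.4632 5.1358 21.4563 59.3512] k=[0 0 0 0 1 5 25 58]
t=6: x=[0.0000 0.0000 0.0000 0.1142 1.3544 6.9736 27.1202 55.0503] k=[0 0 0 0 0 10 26 56]
t=7: x=[0.0000 0.0000 0.0000 0.0000 1.1580 10.8876 28.2476 53.4229] k=[0 0 0 0 1 15 32 54]
t=8: x=[0.0000 0.0000 0.0000 0.1142 2.5122 15.6093 33.2545 52.3592] k=[0 0 0 0 0 16 34 50]
t=9: x=[0.0000 0.0000 0.0000 0.0000 1.8528 16.5057 34.4563 49.0904] k=[0 0 0 0 6 17 38 52]
t=10: x=[0.0000 0.0000 0.0000 0.6851 6.6178 18.4488 37.8939 51.2941] k=[0 0 0 5 9 19 35 48]
t=11: x=[0.0000 0.0000 0.5628 4.8524 9.7504 20.0060 35.3456 47.4511] k=[0 0 3 1 9 19 37 44]
t=12: x=[0.0000 0.3327 2.3746 2.1351 9.2879 20.2384 36.4298 44.1625] k=[0 1 2 4 8 23 36 47]

0.2634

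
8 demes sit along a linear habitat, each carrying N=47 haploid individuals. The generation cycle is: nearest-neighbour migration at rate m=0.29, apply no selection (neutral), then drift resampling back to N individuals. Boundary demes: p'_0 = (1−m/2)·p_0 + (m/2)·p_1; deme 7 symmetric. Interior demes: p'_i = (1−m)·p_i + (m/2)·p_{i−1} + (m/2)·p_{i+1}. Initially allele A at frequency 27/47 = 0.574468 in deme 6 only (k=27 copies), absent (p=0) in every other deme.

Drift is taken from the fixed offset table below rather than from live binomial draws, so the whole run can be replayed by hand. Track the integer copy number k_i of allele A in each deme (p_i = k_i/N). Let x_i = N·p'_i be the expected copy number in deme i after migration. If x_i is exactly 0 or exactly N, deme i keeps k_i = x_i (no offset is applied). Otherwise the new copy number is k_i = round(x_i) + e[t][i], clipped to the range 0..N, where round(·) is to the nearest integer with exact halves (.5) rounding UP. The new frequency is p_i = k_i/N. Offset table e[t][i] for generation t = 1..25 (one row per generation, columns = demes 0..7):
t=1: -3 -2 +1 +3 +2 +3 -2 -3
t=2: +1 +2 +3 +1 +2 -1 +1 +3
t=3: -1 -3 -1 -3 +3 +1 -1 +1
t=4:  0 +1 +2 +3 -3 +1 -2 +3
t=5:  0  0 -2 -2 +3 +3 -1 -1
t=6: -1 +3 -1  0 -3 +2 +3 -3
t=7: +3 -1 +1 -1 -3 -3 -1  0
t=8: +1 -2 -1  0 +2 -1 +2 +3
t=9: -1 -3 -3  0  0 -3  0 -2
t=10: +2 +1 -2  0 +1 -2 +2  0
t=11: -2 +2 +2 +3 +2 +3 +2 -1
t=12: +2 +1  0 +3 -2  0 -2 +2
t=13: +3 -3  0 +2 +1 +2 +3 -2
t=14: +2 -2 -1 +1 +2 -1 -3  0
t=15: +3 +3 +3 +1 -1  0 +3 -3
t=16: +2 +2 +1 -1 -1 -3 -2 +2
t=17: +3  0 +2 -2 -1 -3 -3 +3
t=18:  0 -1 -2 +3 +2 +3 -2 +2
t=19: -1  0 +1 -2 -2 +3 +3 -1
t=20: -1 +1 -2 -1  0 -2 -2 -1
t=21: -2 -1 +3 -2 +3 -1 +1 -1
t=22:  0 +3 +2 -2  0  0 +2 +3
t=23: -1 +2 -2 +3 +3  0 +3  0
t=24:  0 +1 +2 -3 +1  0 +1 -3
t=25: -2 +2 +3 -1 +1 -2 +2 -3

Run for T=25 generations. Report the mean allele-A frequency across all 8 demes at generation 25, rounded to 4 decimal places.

0.1888

t=0: k=[0 0 0 0 0 0 27 0]
t=1: x=[0.0000 0.0000 0.0000 0.0000 0.0000 3.9150 19.1700 3.9150] k=[0 0 0 0 0 7 17 1]
t=2: x=[0.0000 0.0000 0.0000 0.0000 1.0150 7.4350 13.2300 3.3200] k=[0 0 0 0 3 6 14 6]
t=3: x=[0.0000 0.0000 0.0000 0.4350 3.0000 6.7250 11.6800 7.1600] k=[0 0 0 0 6 8 11 8]
t=4: x=[0.0000 0.0000 0.0000 0.8700 5.4200 8.1450 10.1300 8.4350] k=[0 0 0 4 2 9 8 11]
t=5: x=[0.0000 0.0000 0.5800 3.1300 3.3050 7.8400 8.5800 10.5650] k=[0 0 0 1 6 11 8 10]
t=6: x=[0.0000 0.0000 0.1450 1.5800 6.0000 9.8400 8.7250 9.7100] k=[0 0 0 2 3 12 12 7]
t=7: x=[0.0000 0.0000 0.2900 1.8550 4.1600 10.6950 11.2750 7.7250] k=[0 0 1 1 1 8 10 8]
t=8: x=[0.0000 0.1450 0.8550 1.0000 2.0150 7.2750 9.4200 8.2900] k=[0 0 0 1 4 6 11 11]
t=9: x=[0.0000 0.0000 0.1450 1.2900 3.8550 6.4350 10.2750 11.0000] k=[0 0 0 1 4 3 10 9]
t=10: x=[0.0000 0.0000 0.1450 1.2900 3.4200 4.1600 8.8400 9.1450] k=[0 0 0 1 4 2 11 9]
t=11: x=[0.0000 0.0000 0.1450 1.2900 3.2750 3.5950 9.4050 9.2900] k=[0 0 2 4 5 7 11 8]
t=12: x=[0.0000 0.2900 2.0000 3.8550 5.1450 7.2900 9.9850 8.4350] k=[0 1 2 7 3 7 8 10]
t=13: x=[0.1450 1.0000 2.5800 5.6950 4.1600 6.5650 8.1450 9.7100] k=[3 0 3 8 5 9 11 8]
t=14: x=[2.5650 0.8700 3.2900 6.8400 6.0150 8.7100 10.2750 8.4350] k=[5 0 2 8 8 8 7 8]
t=15: x=[4.2750 1.0150 2.5800 7.1300 8.0000 7.8550 7.2900 7.8550] k=[7 4 6 8 7 8 10 5]
t=16: x=[6.5650 4.7250 6.0000 7.5650 7.2900 8.1450 8.9850 5.7250] k=[9 7 7 7 6 5 7 8]
t=17: x=[8.7100 7.2900 7.0000 6.8550 6.0000 5.4350 6.8550 7.8550] k=[12 7 9 5 5 2 4 11]
t=18: x=[11.2750 8.0150 8.1300 5.5800 4.5650 2.7250 4.7250 9.9850] k=[11 7 6 9 7 6 3 12]
t=19: x=[10.4200 7.4350 6.5800 8.2750 7.1450 5.7100 4.7400 10.6950] k=[9 7 8 6 5 9 8 10]
t=20: x=[8.7100 7.4350 7.5650 6.1450 5.7250 8.2750 8.4350 9.7100] k=[8 8 6 5 6 6 6 9]
t=21: x=[8.0000 7.7100 6.1450 5.2900 5.8550 6.0000 6.4350 8.5650] k=[6 7 9 3 9 5 7 8]
t=22: x=[6.1450 7.1450 7.8400 4.7400 7.5500 5.8700 6.8550 7.8550] k=[6 10 10 3 8 6 9 11]
t=23: x=[6.5800 9.4200 8.9850 4.7400 6.9850 6.7250 8.8550 10.7100] k=[6 11 7 8 10 7 12 11]
t=24: x=[6.7250 9.6950 7.7250 8.1450 9.2750 8.1600 11.1300 11.1450] k=[7 11 10 5 10 8 12 8]
t=25: x=[7.5800 10.2750 9.4200 6.4500 8.9850 8.8700 10.8400 8.5800] k=[6 12 12 5 10 7 13 6]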